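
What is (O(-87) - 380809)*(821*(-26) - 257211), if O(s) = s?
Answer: 106101247072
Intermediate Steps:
(O(-87) - 380809)*(821*(-26) - 257211) = (-87 - 380809)*(821*(-26) - 257211) = -380896*(-21346 - 257211) = -380896*(-278557) = 106101247072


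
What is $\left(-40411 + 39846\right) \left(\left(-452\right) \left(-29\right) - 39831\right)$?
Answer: $15098495$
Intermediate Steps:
$\left(-40411 + 39846\right) \left(\left(-452\right) \left(-29\right) - 39831\right) = - 565 \left(13108 - 39831\right) = \left(-565\right) \left(-26723\right) = 15098495$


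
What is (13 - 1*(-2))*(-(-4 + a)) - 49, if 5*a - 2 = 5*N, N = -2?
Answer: 35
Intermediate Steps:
a = -8/5 (a = 2/5 + (5*(-2))/5 = 2/5 + (1/5)*(-10) = 2/5 - 2 = -8/5 ≈ -1.6000)
(13 - 1*(-2))*(-(-4 + a)) - 49 = (13 - 1*(-2))*(-(-4 - 8/5)) - 49 = (13 + 2)*(-1*(-28/5)) - 49 = 15*(28/5) - 49 = 84 - 49 = 35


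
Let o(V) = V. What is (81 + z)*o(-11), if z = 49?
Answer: -1430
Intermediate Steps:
(81 + z)*o(-11) = (81 + 49)*(-11) = 130*(-11) = -1430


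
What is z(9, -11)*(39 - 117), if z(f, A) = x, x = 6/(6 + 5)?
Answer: -468/11 ≈ -42.545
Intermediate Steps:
x = 6/11 ≈ 0.54545
z(f, A) = 6/11
z(9, -11)*(39 - 117) = 6*(39 - 117)/11 = (6/11)*(-78) = -468/11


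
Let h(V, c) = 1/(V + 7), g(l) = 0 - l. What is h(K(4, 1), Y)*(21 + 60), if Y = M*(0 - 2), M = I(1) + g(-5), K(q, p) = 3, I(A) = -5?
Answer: 81/10 ≈ 8.1000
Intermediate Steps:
g(l) = -l
M = 0 (M = -5 - 1*(-5) = -5 + 5 = 0)
Y = 0 (Y = 0*(0 - 2) = 0*(-2) = 0)
h(V, c) = 1/(7 + V)
h(K(4, 1), Y)*(21 + 60) = (21 + 60)/(7 + 3) = 81/10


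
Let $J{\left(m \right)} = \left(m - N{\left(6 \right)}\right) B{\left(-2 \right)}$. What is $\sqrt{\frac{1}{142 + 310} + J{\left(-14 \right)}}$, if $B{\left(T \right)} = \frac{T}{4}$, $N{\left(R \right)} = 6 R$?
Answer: $\frac{\sqrt{1277013}}{226} \approx 5.0002$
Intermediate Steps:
$B{\left(T \right)} = \frac{T}{4}$ ($B{\left(T \right)} = T \frac{1}{4} = \frac{T}{4}$)
$J{\left(m \right)} = 18 - \frac{m}{2}$ ($J{\left(m \right)} = \left(m - 6 \cdot 6\right) \frac{1}{4} \left(-2\right) = \left(m - 36\right) \left(- \frac{1}{2}\right) = \left(-36 + m\right) \left(- \frac{1}{2}\right) = 18 - \frac{m}{2}$)
$\sqrt{\frac{1}{142 + 310} + J{\left(-14 \right)}} = \sqrt{\frac{1}{142 + 310} + \left(18 - -7\right)} = \sqrt{\frac{1}{452} + \left(18 + 7\right)} = \sqrt{\frac{1}{452} + 25} = \sqrt{\frac{11301}{452}} = \frac{\sqrt{1277013}}{226}$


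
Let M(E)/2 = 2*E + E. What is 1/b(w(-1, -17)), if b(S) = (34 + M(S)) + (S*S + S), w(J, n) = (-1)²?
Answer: 1/42 ≈ 0.023810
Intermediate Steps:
w(J, n) = 1
M(E) = 6*E (M(E) = 2*(2*E + E) = 2*(3*E) = 6*E)
b(S) = 34 + S² + 7*S (b(S) = (34 + 6*S) + (S*S + S) = (34 + 6*S) + (S² + S) = (34 + 6*S) + (S + S²) = 34 + S² + 7*S)
1/b(w(-1, -17)) = 1/(34 + 1² + 7*1) = 1/(34 + 1 + 7) = 1/42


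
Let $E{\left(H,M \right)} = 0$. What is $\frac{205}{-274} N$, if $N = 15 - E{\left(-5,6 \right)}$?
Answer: $- \frac{3075}{274} \approx -11.223$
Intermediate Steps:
$N = 15$ ($N = 15 - 0 = 15 + 0 = 15$)
$\frac{205}{-274} N = \frac{205}{-274} \cdot 15 = 205 \left(- \frac{1}{274}\right) 15 = \left(- \frac{205}{274}\right) 15 = - \frac{3075}{274}$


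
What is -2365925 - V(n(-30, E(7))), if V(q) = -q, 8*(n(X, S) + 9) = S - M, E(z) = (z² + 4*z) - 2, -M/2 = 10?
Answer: -18927377/8 ≈ -2.3659e+6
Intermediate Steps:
M = -20 (M = -2*10 = -20)
E(z) = -2 + z² + 4*z
n(X, S) = -13/2 + S/8 (n(X, S) = -9 + (S - 1*(-20))/8 = -9 + (S + 20)/8 = -9 + (20 + S)/8 = -9 + (5/2 + S/8) = -13/2 + S/8)
-2365925 - V(n(-30, E(7))) = -2365925 - (-1)*(-13/2 + (-2 + 7² + 4*7)/8) = -2365925 - (-1)*(-13/2 + (-2 + 49 + 28)/8) = -2365925 - (-1)*(-13/2 + (⅛)*75) = -2365925 - (-1)*(-13/2 + 75/8) = -2365925 - (-1)*23/8 = -2365925 - 1*(-23/8) = -2365925 + 23/8 = -18927377/8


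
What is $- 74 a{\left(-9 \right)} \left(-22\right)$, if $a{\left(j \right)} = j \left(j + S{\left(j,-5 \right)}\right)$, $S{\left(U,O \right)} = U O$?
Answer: $-527472$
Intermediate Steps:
$S{\left(U,O \right)} = O U$
$a{\left(j \right)} = - 4 j^{2}$ ($a{\left(j \right)} = j \left(j - 5 j\right) = j \left(- 4 j\right) = - 4 j^{2}$)
$- 74 a{\left(-9 \right)} \left(-22\right) = - 74 \left(- 4 \left(-9\right)^{2}\right) \left(-22\right) = - 74 \left(\left(-4\right) 81\right) \left(-22\right) = \left(-74\right) \left(-324\right) \left(-22\right) = 23976 \left(-22\right) = -527472$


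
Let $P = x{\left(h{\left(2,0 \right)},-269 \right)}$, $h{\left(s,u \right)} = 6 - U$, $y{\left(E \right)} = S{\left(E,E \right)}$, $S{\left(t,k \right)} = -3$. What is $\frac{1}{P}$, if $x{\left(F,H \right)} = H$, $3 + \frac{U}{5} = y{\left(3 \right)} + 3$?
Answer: $- \frac{1}{269} \approx -0.0037175$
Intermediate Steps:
$y{\left(E \right)} = -3$
$U = -15$ ($U = -15 + 5 \left(-3 + 3\right) = -15 + 5 \cdot 0 = -15 + 0 = -15$)
$h{\left(s,u \right)} = 21$ ($h{\left(s,u \right)} = 6 - -15 = 6 + 15 = 21$)
$P = -269$
$\frac{1}{P} = \frac{1}{-269} = - \frac{1}{269}$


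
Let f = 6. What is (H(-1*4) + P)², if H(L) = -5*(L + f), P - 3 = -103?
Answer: 12100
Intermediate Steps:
P = -100 (P = 3 - 103 = -100)
H(L) = -30 - 5*L (H(L) = -5*(L + 6) = -5*(6 + L) = -30 - 5*L)
(H(-1*4) + P)² = ((-30 - (-5)*4) - 100)² = ((-30 - 5*(-4)) - 100)² = ((-30 + 20) - 100)² = (-10 - 100)² = (-110)² = 12100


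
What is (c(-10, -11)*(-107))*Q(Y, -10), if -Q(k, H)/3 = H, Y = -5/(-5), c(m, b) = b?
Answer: 35310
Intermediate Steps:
Y = 1 (Y = -5*(-⅕) = 1)
Q(k, H) = -3*H
(c(-10, -11)*(-107))*Q(Y, -10) = (-11*(-107))*(-3*(-10)) = 1177*30 = 35310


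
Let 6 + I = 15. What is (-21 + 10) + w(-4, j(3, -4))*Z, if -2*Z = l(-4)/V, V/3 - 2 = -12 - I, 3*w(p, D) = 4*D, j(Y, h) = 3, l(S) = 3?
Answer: -207/19 ≈ -10.895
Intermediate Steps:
I = 9 (I = -6 + 15 = 9)
w(p, D) = 4*D/3 (w(p, D) = (4*D)/3 = 4*D/3)
V = -57 (V = 6 + 3*(-12 - 1*9) = 6 + 3*(-12 - 9) = 6 + 3*(-21) = 6 - 63 = -57)
Z = 1/38 (Z = -3/(2*(-57)) = -3*(-1)/(2*57) = -1/2*(-1/19) = 1/38 ≈ 0.026316)
(-21 + 10) + w(-4, j(3, -4))*Z = (-21 + 10) + ((4/3)*3)*(1/38) = -11 + 4*(1/38) = -11 + 2/19 = -207/19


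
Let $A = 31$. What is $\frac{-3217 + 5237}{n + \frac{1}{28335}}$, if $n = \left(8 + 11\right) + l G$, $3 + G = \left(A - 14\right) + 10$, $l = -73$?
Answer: $- \frac{28618350}{24552277} \approx -1.1656$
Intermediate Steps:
$G = 24$ ($G = -3 + \left(\left(31 - 14\right) + 10\right) = -3 + \left(17 + 10\right) = -3 + 27 = 24$)
$n = -1733$ ($n = \left(8 + 11\right) - 1752 = 19 - 1752 = -1733$)
$\frac{-3217 + 5237}{n + \frac{1}{28335}} = \frac{-3217 + 5237}{-1733 + \frac{1}{28335}} = \frac{2020}{-1733 + \frac{1}{28335}} = \frac{2020}{- \frac{49104554}{28335}} = 2020 \left(- \frac{28335}{49104554}\right) = - \frac{28618350}{24552277}$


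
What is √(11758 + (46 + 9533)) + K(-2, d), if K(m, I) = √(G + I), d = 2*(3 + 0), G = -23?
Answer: √21337 + I*√17 ≈ 146.07 + 4.1231*I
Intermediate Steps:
d = 6 (d = 2*3 = 6)
K(m, I) = √(-23 + I)
√(11758 + (46 + 9533)) + K(-2, d) = √(11758 + (46 + 9533)) + √(-23 + 6) = √(11758 + 9579) + √(-17) = √21337 + I*√17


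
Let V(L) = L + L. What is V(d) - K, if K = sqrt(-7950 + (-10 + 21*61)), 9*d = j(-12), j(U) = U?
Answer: -8/3 - I*sqrt(6679) ≈ -2.6667 - 81.725*I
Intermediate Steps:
d = -4/3 (d = (1/9)*(-12) = -4/3 ≈ -1.3333)
V(L) = 2*L
K = I*sqrt(6679) (K = sqrt(-7950 + (-10 + 1281)) = sqrt(-7950 + 1271) = sqrt(-6679) = I*sqrt(6679) ≈ 81.725*I)
V(d) - K = 2*(-4/3) - I*sqrt(6679) = -8/3 - I*sqrt(6679)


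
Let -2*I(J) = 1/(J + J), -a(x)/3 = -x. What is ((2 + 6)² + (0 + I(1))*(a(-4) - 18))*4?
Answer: 286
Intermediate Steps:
a(x) = 3*x (a(x) = -(-3)*x = 3*x)
I(J) = -1/(4*J) (I(J) = -1/(2*(J + J)) = -1/(2*J)/2 = -1/(4*J))
((2 + 6)² + (0 + I(1))*(a(-4) - 18))*4 = ((2 + 6)² + (0 - ¼/1)*(3*(-4) - 18))*4 = (8² + (0 - ¼*1)*(-12 - 18))*4 = (64 + (0 - ¼)*(-30))*4 = (64 - ¼*(-30))*4 = (64 + 15/2)*4 = (143/2)*4 = 286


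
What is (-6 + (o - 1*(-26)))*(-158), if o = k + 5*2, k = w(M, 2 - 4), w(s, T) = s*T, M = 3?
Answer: -3792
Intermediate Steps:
w(s, T) = T*s
k = -6 (k = (2 - 4)*3 = -2*3 = -6)
o = 4 (o = -6 + 5*2 = -6 + 10 = 4)
(-6 + (o - 1*(-26)))*(-158) = (-6 + (4 - 1*(-26)))*(-158) = (-6 + (4 + 26))*(-158) = (-6 + 30)*(-158) = 24*(-158) = -3792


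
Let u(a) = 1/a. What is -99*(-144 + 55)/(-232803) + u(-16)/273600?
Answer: -4285696267/113235379200 ≈ -0.037848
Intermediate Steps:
-99*(-144 + 55)/(-232803) + u(-16)/273600 = -99*(-144 + 55)/(-232803) + 1/(-16*273600) = -99*(-89)*(-1/232803) - 1/16*1/273600 = 8811*(-1/232803) - 1/4377600 = -979/25867 - 1/4377600 = -4285696267/113235379200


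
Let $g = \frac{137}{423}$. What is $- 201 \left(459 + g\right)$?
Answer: $- \frac{13017698}{141} \approx -92324.0$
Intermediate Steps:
$g = \frac{137}{423}$ ($g = 137 \cdot \frac{1}{423} = \frac{137}{423} \approx 0.32388$)
$- 201 \left(459 + g\right) = - 201 \left(459 + \frac{137}{423}\right) = \left(-201\right) \frac{194294}{423} = - \frac{13017698}{141}$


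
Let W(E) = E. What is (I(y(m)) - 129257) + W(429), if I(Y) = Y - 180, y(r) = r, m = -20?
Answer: -129028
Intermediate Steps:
I(Y) = -180 + Y
(I(y(m)) - 129257) + W(429) = ((-180 - 20) - 129257) + 429 = (-200 - 129257) + 429 = -129457 + 429 = -129028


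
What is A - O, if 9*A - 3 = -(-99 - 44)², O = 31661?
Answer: -305395/9 ≈ -33933.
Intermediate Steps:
A = -20446/9 (A = ⅓ + (-(-99 - 44)²)/9 = ⅓ + (-1*(-143)²)/9 = ⅓ + (-1*20449)/9 = ⅓ + (⅑)*(-20449) = ⅓ - 20449/9 = -20446/9 ≈ -2271.8)
A - O = -20446/9 - 1*31661 = -20446/9 - 31661 = -305395/9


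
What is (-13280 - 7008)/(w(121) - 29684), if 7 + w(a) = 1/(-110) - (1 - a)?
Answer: 2231680/3252811 ≈ 0.68608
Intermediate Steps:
w(a) = -881/110 + a (w(a) = -7 + (1/(-110) - (1 - a)) = -7 + (-1/110 + (-1 + a)) = -7 + (-111/110 + a) = -881/110 + a)
(-13280 - 7008)/(w(121) - 29684) = (-13280 - 7008)/((-881/110 + 121) - 29684) = -20288/(12429/110 - 29684) = -20288/(-3252811/110) = -20288*(-110/3252811) = 2231680/3252811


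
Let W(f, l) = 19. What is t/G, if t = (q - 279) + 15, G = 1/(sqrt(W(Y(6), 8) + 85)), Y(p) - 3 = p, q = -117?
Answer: -762*sqrt(26) ≈ -3885.5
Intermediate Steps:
Y(p) = 3 + p
G = sqrt(26)/52 (G = 1/(sqrt(19 + 85)) = 1/(sqrt(104)) = 1/(2*sqrt(26)) = sqrt(26)/52 ≈ 0.098058)
t = -381 (t = (-117 - 279) + 15 = -396 + 15 = -381)
t/G = -381*2*sqrt(26) = -762*sqrt(26)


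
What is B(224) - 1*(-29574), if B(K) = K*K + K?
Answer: 79974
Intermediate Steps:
B(K) = K + K**2 (B(K) = K**2 + K = K + K**2)
B(224) - 1*(-29574) = 224*(1 + 224) - 1*(-29574) = 224*225 + 29574 = 50400 + 29574 = 79974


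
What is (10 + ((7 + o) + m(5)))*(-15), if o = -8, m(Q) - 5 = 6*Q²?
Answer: -2460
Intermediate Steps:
m(Q) = 5 + 6*Q²
(10 + ((7 + o) + m(5)))*(-15) = (10 + ((7 - 8) + (5 + 6*5²)))*(-15) = (10 + (-1 + (5 + 6*25)))*(-15) = (10 + (-1 + (5 + 150)))*(-15) = (10 + (-1 + 155))*(-15) = (10 + 154)*(-15) = 164*(-15) = -2460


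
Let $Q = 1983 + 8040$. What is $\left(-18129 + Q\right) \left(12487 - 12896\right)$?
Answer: $3315354$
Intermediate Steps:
$Q = 10023$
$\left(-18129 + Q\right) \left(12487 - 12896\right) = \left(-18129 + 10023\right) \left(12487 - 12896\right) = \left(-8106\right) \left(-409\right) = 3315354$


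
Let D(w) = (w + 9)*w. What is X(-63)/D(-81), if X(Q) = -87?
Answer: -29/1944 ≈ -0.014918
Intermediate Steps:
D(w) = w*(9 + w) (D(w) = (9 + w)*w = w*(9 + w))
X(-63)/D(-81) = -87*(-1/(81*(9 - 81))) = -87/((-81*(-72))) = -87/5832 = -87*1/5832 = -29/1944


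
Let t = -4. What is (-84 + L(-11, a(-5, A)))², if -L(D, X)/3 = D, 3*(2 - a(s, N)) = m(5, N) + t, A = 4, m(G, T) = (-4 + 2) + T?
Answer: 2601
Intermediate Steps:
m(G, T) = -2 + T
a(s, N) = 4 - N/3 (a(s, N) = 2 - ((-2 + N) - 4)/3 = 2 - (-6 + N)/3 = 2 + (2 - N/3) = 4 - N/3)
L(D, X) = -3*D
(-84 + L(-11, a(-5, A)))² = (-84 - 3*(-11))² = (-84 + 33)² = (-51)² = 2601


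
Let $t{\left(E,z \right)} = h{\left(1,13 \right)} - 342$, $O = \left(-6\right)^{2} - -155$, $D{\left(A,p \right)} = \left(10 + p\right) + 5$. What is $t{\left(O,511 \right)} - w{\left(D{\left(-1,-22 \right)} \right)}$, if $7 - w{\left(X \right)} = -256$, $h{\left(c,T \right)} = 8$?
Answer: $-597$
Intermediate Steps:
$D{\left(A,p \right)} = 15 + p$
$w{\left(X \right)} = 263$ ($w{\left(X \right)} = 7 - -256 = 7 + 256 = 263$)
$O = 191$ ($O = 36 + 155 = 191$)
$t{\left(E,z \right)} = -334$ ($t{\left(E,z \right)} = 8 - 342 = -334$)
$t{\left(O,511 \right)} - w{\left(D{\left(-1,-22 \right)} \right)} = -334 - 263 = -597$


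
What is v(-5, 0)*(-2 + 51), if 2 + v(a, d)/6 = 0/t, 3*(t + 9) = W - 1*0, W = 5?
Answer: -588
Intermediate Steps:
t = -22/3 (t = -9 + (5 - 1*0)/3 = -9 + (5 + 0)/3 = -9 + (⅓)*5 = -9 + 5/3 = -22/3 ≈ -7.3333)
v(a, d) = -12 (v(a, d) = -12 + 6*(0/(-22/3)) = -12 + 6*(0*(-3/22)) = -12 + 6*0 = -12 + 0 = -12)
v(-5, 0)*(-2 + 51) = -12*(-2 + 51) = -12*49 = -588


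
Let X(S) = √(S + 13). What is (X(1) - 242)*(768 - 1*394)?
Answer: -90508 + 374*√14 ≈ -89109.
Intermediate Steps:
X(S) = √(13 + S)
(X(1) - 242)*(768 - 1*394) = (√(13 + 1) - 242)*(768 - 1*394) = (√14 - 242)*(768 - 394) = (-242 + √14)*374 = -90508 + 374*√14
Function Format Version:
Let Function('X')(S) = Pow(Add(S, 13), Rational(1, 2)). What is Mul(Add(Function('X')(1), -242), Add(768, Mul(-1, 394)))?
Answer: Add(-90508, Mul(374, Pow(14, Rational(1, 2)))) ≈ -89109.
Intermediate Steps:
Function('X')(S) = Pow(Add(13, S), Rational(1, 2))
Mul(Add(Function('X')(1), -242), Add(768, Mul(-1, 394))) = Mul(Add(Pow(Add(13, 1), Rational(1, 2)), -242), Add(768, Mul(-1, 394))) = Mul(Add(Pow(14, Rational(1, 2)), -242), Add(768, -394)) = Mul(Add(-242, Pow(14, Rational(1, 2))), 374) = Add(-90508, Mul(374, Pow(14, Rational(1, 2))))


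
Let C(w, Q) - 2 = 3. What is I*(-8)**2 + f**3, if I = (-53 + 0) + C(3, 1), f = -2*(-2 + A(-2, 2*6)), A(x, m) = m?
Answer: -11072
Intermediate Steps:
C(w, Q) = 5 (C(w, Q) = 2 + 3 = 5)
f = -20 (f = -2*(-2 + 2*6) = -2*(-2 + 12) = -2*10 = -20)
I = -48 (I = (-53 + 0) + 5 = -53 + 5 = -48)
I*(-8)**2 + f**3 = -48*(-8)**2 + (-20)**3 = -48*64 - 8000 = -3072 - 8000 = -11072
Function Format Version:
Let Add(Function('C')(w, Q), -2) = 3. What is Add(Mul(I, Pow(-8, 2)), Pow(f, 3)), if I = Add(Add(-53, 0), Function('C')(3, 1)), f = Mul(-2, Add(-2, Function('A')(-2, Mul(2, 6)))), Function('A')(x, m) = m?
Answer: -11072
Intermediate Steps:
Function('C')(w, Q) = 5 (Function('C')(w, Q) = Add(2, 3) = 5)
f = -20 (f = Mul(-2, Add(-2, Mul(2, 6))) = Mul(-2, Add(-2, 12)) = Mul(-2, 10) = -20)
I = -48 (I = Add(Add(-53, 0), 5) = Add(-53, 5) = -48)
Add(Mul(I, Pow(-8, 2)), Pow(f, 3)) = Add(Mul(-48, Pow(-8, 2)), Pow(-20, 3)) = Add(Mul(-48, 64), -8000) = Add(-3072, -8000) = -11072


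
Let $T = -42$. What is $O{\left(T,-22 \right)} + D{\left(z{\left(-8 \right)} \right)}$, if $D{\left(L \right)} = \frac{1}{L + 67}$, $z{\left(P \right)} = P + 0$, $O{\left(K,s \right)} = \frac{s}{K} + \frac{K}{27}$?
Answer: $- \frac{3772}{3717} \approx -1.0148$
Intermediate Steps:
$O{\left(K,s \right)} = \frac{K}{27} + \frac{s}{K}$ ($O{\left(K,s \right)} = \frac{s}{K} + K \frac{1}{27} = \frac{s}{K} + \frac{K}{27} = \frac{K}{27} + \frac{s}{K}$)
$z{\left(P \right)} = P$
$D{\left(L \right)} = \frac{1}{67 + L}$
$O{\left(T,-22 \right)} + D{\left(z{\left(-8 \right)} \right)} = \left(\frac{1}{27} \left(-42\right) - \frac{22}{-42}\right) + \frac{1}{67 - 8} = \left(- \frac{14}{9} - - \frac{11}{21}\right) + \frac{1}{59} = \left(- \frac{14}{9} + \frac{11}{21}\right) + \frac{1}{59} = - \frac{65}{63} + \frac{1}{59} = - \frac{3772}{3717}$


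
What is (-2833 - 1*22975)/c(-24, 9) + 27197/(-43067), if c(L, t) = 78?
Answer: -556797251/1679613 ≈ -331.50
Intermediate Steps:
(-2833 - 1*22975)/c(-24, 9) + 27197/(-43067) = (-2833 - 1*22975)/78 + 27197/(-43067) = (-2833 - 22975)*(1/78) + 27197*(-1/43067) = -25808*1/78 - 27197/43067 = -12904/39 - 27197/43067 = -556797251/1679613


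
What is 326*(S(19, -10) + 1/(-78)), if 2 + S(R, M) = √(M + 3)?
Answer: -25591/39 + 326*I*√7 ≈ -656.18 + 862.51*I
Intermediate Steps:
S(R, M) = -2 + √(3 + M) (S(R, M) = -2 + √(M + 3) = -2 + √(3 + M))
326*(S(19, -10) + 1/(-78)) = 326*((-2 + √(3 - 10)) + 1/(-78)) = 326*((-2 + √(-7)) - 1/78) = 326*((-2 + I*√7) - 1/78) = 326*(-157/78 + I*√7) = -25591/39 + 326*I*√7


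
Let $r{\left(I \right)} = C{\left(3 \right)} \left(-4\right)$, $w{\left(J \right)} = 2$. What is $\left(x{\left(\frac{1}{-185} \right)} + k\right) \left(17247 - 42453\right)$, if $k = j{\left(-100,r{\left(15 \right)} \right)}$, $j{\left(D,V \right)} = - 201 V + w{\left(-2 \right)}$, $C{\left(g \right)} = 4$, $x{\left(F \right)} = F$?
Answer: $- \frac{15005862774}{185} \approx -8.1113 \cdot 10^{7}$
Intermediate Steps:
$r{\left(I \right)} = -16$ ($r{\left(I \right)} = 4 \left(-4\right) = -16$)
$j{\left(D,V \right)} = 2 - 201 V$ ($j{\left(D,V \right)} = - 201 V + 2 = 2 - 201 V$)
$k = 3218$ ($k = 2 - -3216 = 2 + 3216 = 3218$)
$\left(x{\left(\frac{1}{-185} \right)} + k\right) \left(17247 - 42453\right) = \left(\frac{1}{-185} + 3218\right) \left(17247 - 42453\right) = \left(- \frac{1}{185} + 3218\right) \left(-25206\right) = \frac{595329}{185} \left(-25206\right) = - \frac{15005862774}{185}$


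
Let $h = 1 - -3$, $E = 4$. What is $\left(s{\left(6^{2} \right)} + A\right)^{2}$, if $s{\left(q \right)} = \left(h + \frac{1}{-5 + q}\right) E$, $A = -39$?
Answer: $\frac{502681}{961} \approx 523.08$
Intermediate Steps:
$h = 4$ ($h = 1 + 3 = 4$)
$s{\left(q \right)} = 16 + \frac{4}{-5 + q}$ ($s{\left(q \right)} = \left(4 + \frac{1}{-5 + q}\right) 4 = 16 + \frac{4}{-5 + q}$)
$\left(s{\left(6^{2} \right)} + A\right)^{2} = \left(\frac{4 \left(-19 + 4 \cdot 6^{2}\right)}{-5 + 6^{2}} - 39\right)^{2} = \left(\frac{4 \left(-19 + 4 \cdot 36\right)}{-5 + 36} - 39\right)^{2} = \left(\frac{4 \left(-19 + 144\right)}{31} - 39\right)^{2} = \left(4 \cdot \frac{1}{31} \cdot 125 - 39\right)^{2} = \left(\frac{500}{31} - 39\right)^{2} = \left(- \frac{709}{31}\right)^{2} = \frac{502681}{961}$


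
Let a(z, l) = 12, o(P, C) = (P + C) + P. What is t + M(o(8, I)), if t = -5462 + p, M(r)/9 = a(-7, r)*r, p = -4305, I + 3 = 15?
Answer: -6743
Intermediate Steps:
I = 12 (I = -3 + 15 = 12)
o(P, C) = C + 2*P (o(P, C) = (C + P) + P = C + 2*P)
M(r) = 108*r (M(r) = 9*(12*r) = 108*r)
t = -9767 (t = -5462 - 4305 = -9767)
t + M(o(8, I)) = -9767 + 108*(12 + 2*8) = -9767 + 108*(12 + 16) = -9767 + 108*28 = -9767 + 3024 = -6743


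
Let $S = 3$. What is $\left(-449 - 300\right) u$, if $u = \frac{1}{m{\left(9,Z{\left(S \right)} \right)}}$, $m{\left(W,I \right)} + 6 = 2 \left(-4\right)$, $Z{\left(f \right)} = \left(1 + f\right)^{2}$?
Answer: $\frac{107}{2} \approx 53.5$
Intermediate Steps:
$m{\left(W,I \right)} = -14$ ($m{\left(W,I \right)} = -6 + 2 \left(-4\right) = -6 - 8 = -14$)
$u = - \frac{1}{14}$ ($u = \frac{1}{-14} = - \frac{1}{14} \approx -0.071429$)
$\left(-449 - 300\right) u = \left(-449 - 300\right) \left(- \frac{1}{14}\right) = \left(-749\right) \left(- \frac{1}{14}\right) = \frac{107}{2}$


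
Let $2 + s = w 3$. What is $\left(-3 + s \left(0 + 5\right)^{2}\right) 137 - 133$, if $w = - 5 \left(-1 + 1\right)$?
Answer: $-7394$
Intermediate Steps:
$w = 0$ ($w = \left(-5\right) 0 = 0$)
$s = -2$ ($s = -2 + 0 \cdot 3 = -2 + 0 = -2$)
$\left(-3 + s \left(0 + 5\right)^{2}\right) 137 - 133 = \left(-3 - 2 \left(0 + 5\right)^{2}\right) 137 - 133 = \left(-3 - 2 \cdot 5^{2}\right) 137 - 133 = \left(-3 - 50\right) 137 - 133 = \left(-53\right) 137 - 133 = -7261 - 133 = -7394$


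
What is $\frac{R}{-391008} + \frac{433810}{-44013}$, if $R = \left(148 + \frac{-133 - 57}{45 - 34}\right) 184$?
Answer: $- \frac{13038197729}{1314609626} \approx -9.9179$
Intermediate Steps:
$R = \frac{264592}{11}$ ($R = \left(148 - \frac{190}{11}\right) 184 = \frac{1438}{11} \cdot 184 = \frac{264592}{11} \approx 24054.0$)
$\frac{R}{-391008} + \frac{433810}{-44013} = \frac{264592}{11 \left(-391008\right)} + \frac{433810}{-44013} = \frac{264592}{11} \left(- \frac{1}{391008}\right) + 433810 \left(- \frac{1}{44013}\right) = - \frac{16537}{268818} - \frac{433810}{44013} = - \frac{13038197729}{1314609626}$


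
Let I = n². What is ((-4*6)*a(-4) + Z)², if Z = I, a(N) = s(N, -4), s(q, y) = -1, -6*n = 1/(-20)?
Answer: 119440051201/207360000 ≈ 576.00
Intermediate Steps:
n = 1/120 (n = -⅙/(-20) = -⅙*(-1/20) = 1/120 ≈ 0.0083333)
a(N) = -1
I = 1/14400 (I = (1/120)² = 1/14400 ≈ 6.9444e-5)
Z = 1/14400 ≈ 6.9444e-5
((-4*6)*a(-4) + Z)² = (-4*6*(-1) + 1/14400)² = (-24*(-1) + 1/14400)² = (24 + 1/14400)² = (345601/14400)² = 119440051201/207360000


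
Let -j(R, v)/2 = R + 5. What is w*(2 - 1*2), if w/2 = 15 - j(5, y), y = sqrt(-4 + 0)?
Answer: 0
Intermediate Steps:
y = 2*I (y = sqrt(-4) = 2*I ≈ 2.0*I)
j(R, v) = -10 - 2*R (j(R, v) = -2*(R + 5) = -2*(5 + R) = -10 - 2*R)
w = 70 (w = 2*(15 - (-10 - 2*5)) = 2*(15 - (-10 - 10)) = 2*(15 - 1*(-20)) = 2*(15 + 20) = 2*35 = 70)
w*(2 - 1*2) = 70*(2 - 1*2) = 70*(2 - 2) = 70*0 = 0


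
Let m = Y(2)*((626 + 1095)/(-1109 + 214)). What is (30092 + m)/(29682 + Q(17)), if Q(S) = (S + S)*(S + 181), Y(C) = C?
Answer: 13464449/16295265 ≈ 0.82628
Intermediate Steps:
Q(S) = 2*S*(181 + S) (Q(S) = (2*S)*(181 + S) = 2*S*(181 + S))
m = -3442/895 (m = 2*((626 + 1095)/(-1109 + 214)) = 2*(1721/(-895)) = 2*(1721*(-1/895)) = 2*(-1721/895) = -3442/895 ≈ -3.8458)
(30092 + m)/(29682 + Q(17)) = (30092 - 3442/895)/(29682 + 2*17*(181 + 17)) = 26928898/(895*(29682 + 2*17*198)) = 26928898/(895*(29682 + 6732)) = (26928898/895)/36414 = (26928898/895)*(1/36414) = 13464449/16295265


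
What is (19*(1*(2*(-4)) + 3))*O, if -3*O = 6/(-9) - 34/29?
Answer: -15200/261 ≈ -58.238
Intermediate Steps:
O = 160/261 (O = -(6/(-9) - 34/29)/3 = -(6*(-⅑) - 34*1/29)/3 = -(-⅔ - 34/29)/3 = -⅓*(-160/87) = 160/261 ≈ 0.61303)
(19*(1*(2*(-4)) + 3))*O = (19*(1*(2*(-4)) + 3))*(160/261) = (19*(1*(-8) + 3))*(160/261) = (19*(-8 + 3))*(160/261) = (19*(-5))*(160/261) = -95*160/261 = -15200/261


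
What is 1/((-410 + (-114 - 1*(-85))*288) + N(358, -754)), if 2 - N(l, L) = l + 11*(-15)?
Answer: -1/8953 ≈ -0.00011169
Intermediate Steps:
N(l, L) = 167 - l (N(l, L) = 2 - (l + 11*(-15)) = 2 - (l - 165) = 2 - (-165 + l) = 2 + (165 - l) = 167 - l)
1/((-410 + (-114 - 1*(-85))*288) + N(358, -754)) = 1/((-410 + (-114 - 1*(-85))*288) + (167 - 1*358)) = 1/((-410 + (-114 + 85)*288) + (167 - 358)) = 1/((-410 - 29*288) - 191) = 1/((-410 - 8352) - 191) = 1/(-8762 - 191) = 1/(-8953) = -1/8953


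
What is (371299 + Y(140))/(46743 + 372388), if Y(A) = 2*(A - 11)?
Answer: 371557/419131 ≈ 0.88649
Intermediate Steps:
Y(A) = -22 + 2*A (Y(A) = 2*(-11 + A) = -22 + 2*A)
(371299 + Y(140))/(46743 + 372388) = (371299 + (-22 + 2*140))/(46743 + 372388) = (371299 + (-22 + 280))/419131 = (371299 + 258)*(1/419131) = 371557*(1/419131) = 371557/419131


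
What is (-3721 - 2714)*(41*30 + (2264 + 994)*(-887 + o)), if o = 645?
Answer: 5065670610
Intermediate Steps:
(-3721 - 2714)*(41*30 + (2264 + 994)*(-887 + o)) = (-3721 - 2714)*(41*30 + (2264 + 994)*(-887 + 645)) = -6435*(1230 + 3258*(-242)) = -6435*(1230 - 788436) = -6435*(-787206) = 5065670610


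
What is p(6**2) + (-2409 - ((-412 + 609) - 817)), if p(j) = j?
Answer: -1753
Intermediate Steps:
p(6**2) + (-2409 - ((-412 + 609) - 817)) = 6**2 + (-2409 - ((-412 + 609) - 817)) = 36 + (-2409 - (197 - 817)) = 36 + (-2409 - 1*(-620)) = 36 + (-2409 + 620) = 36 - 1789 = -1753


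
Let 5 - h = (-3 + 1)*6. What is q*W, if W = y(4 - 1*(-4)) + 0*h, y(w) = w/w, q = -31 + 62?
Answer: 31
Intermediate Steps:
q = 31
y(w) = 1
h = 17 (h = 5 - (-3 + 1)*6 = 5 - (-2)*6 = 5 - 1*(-12) = 5 + 12 = 17)
W = 1 (W = 1 + 0*17 = 1 + 0 = 1)
q*W = 31*1 = 31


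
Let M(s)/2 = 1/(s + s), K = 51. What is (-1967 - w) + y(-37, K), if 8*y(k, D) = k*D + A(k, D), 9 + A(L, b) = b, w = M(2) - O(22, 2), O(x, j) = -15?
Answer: -17705/8 ≈ -2213.1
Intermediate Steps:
M(s) = 1/s (M(s) = 2/(s + s) = 2/((2*s)) = 2*(1/(2*s)) = 1/s)
w = 31/2 (w = 1/2 - 1*(-15) = ½ + 15 = 31/2 ≈ 15.500)
A(L, b) = -9 + b
y(k, D) = -9/8 + D/8 + D*k/8 (y(k, D) = (k*D + (-9 + D))/8 = (D*k + (-9 + D))/8 = (-9 + D + D*k)/8 = -9/8 + D/8 + D*k/8)
(-1967 - w) + y(-37, K) = (-1967 - 1*31/2) + (-9/8 + (⅛)*51 + (⅛)*51*(-37)) = (-1967 - 31/2) + (-9/8 + 51/8 - 1887/8) = -3965/2 - 1845/8 = -17705/8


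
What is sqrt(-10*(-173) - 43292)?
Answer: 3*I*sqrt(4618) ≈ 203.87*I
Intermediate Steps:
sqrt(-10*(-173) - 43292) = sqrt(1730 - 43292) = sqrt(-41562) = 3*I*sqrt(4618)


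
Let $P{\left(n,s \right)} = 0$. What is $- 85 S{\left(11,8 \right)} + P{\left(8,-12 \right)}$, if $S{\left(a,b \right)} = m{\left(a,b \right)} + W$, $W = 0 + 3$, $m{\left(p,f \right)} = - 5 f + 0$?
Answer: $3145$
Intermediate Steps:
$m{\left(p,f \right)} = - 5 f$
$W = 3$
$S{\left(a,b \right)} = 3 - 5 b$ ($S{\left(a,b \right)} = - 5 b + 3 = 3 - 5 b$)
$- 85 S{\left(11,8 \right)} + P{\left(8,-12 \right)} = - 85 \left(3 - 40\right) + 0 = \left(-85\right) \left(-37\right) + 0 = 3145 + 0 = 3145$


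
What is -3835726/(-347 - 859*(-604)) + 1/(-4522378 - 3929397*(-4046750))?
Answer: -131190346357662619011/17733475095102831250 ≈ -7.3979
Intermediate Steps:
-3835726/(-347 - 859*(-604)) + 1/(-4522378 - 3929397*(-4046750)) = -3835726/(-347 + 518836) - 1/4046750/(-8451775) = -3835726/518489 - 1/8451775*(-1/4046750) = -3835726*1/518489 + 1/34202220481250 = -3835726/518489 + 1/34202220481250 = -131190346357662619011/17733475095102831250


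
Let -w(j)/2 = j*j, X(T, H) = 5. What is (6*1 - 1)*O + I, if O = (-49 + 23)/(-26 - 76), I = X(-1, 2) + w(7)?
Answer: -4678/51 ≈ -91.725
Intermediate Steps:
w(j) = -2*j**2 (w(j) = -2*j*j = -2*j**2)
I = -93 (I = 5 - 2*7**2 = 5 - 2*49 = 5 - 98 = -93)
O = 13/51 (O = -26/(-102) = -26*(-1/102) = 13/51 ≈ 0.25490)
(6*1 - 1)*O + I = (6*1 - 1)*(13/51) - 93 = (6 - 1)*(13/51) - 93 = 5*(13/51) - 93 = 65/51 - 93 = -4678/51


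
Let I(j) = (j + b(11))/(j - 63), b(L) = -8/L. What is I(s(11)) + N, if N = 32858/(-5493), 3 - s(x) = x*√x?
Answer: -908765335/137099787 + 685*√11/2269 ≈ -5.6272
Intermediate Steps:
s(x) = 3 - x^(3/2) (s(x) = 3 - x*√x = 3 - x^(3/2))
N = -32858/5493 (N = 32858*(-1/5493) = -32858/5493 ≈ -5.9818)
I(j) = (-8/11 + j)/(-63 + j) (I(j) = (j - 8/11)/(j - 63) = (j - 8*1/11)/(-63 + j) = (j - 8/11)/(-63 + j) = (-8/11 + j)/(-63 + j))
I(s(11)) + N = (-8/11 + (3 - 11^(3/2)))/(-63 + (3 - 11^(3/2))) - 32858/5493 = (-8/11 + (3 - 11*√11))/(-63 + (3 - 11*√11)) - 32858/5493 = (25/11 - 11*√11)/(-60 - 11*√11) - 32858/5493 = -32858/5493 + (25/11 - 11*√11)/(-60 - 11*√11)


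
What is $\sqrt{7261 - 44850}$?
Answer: $i \sqrt{37589} \approx 193.88 i$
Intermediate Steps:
$\sqrt{7261 - 44850} = \sqrt{-37589} = i \sqrt{37589}$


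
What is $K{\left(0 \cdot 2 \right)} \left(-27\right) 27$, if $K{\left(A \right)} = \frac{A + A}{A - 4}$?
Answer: $0$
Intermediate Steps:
$K{\left(A \right)} = \frac{2 A}{-4 + A}$
$K{\left(0 \cdot 2 \right)} \left(-27\right) 27 = \frac{2 \cdot 0 \cdot 2}{-4 + 0 \cdot 2} \left(-27\right) 27 = 2 \cdot 0 \frac{1}{-4 + 0} \left(-27\right) 27 = 2 \cdot 0 \frac{1}{-4} \left(-27\right) 27 = 2 \cdot 0 \left(- \frac{1}{4}\right) \left(-27\right) 27 = 0 \left(-27\right) 27 = 0 \cdot 27 = 0$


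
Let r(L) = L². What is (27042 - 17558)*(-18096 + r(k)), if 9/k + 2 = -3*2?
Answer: -2745767373/16 ≈ -1.7161e+8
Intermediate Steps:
k = -9/8 (k = 9/(-2 - 3*2) = 9/(-2 - 6) = 9/(-8) = 9*(-⅛) = -9/8 ≈ -1.1250)
(27042 - 17558)*(-18096 + r(k)) = (27042 - 17558)*(-18096 + (-9/8)²) = 9484*(-18096 + 81/64) = 9484*(-1158063/64) = -2745767373/16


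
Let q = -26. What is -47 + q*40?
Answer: -1087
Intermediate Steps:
-47 + q*40 = -47 - 26*40 = -47 - 1040 = -1087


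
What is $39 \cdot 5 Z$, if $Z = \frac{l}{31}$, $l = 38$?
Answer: $\frac{7410}{31} \approx 239.03$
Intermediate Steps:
$Z = \frac{38}{31} \approx 1.2258$
$39 \cdot 5 Z = 39 \cdot 5 \cdot \frac{38}{31} = 195 \cdot \frac{38}{31} = \frac{7410}{31}$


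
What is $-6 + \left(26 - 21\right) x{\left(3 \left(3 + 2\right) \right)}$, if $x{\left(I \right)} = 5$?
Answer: $19$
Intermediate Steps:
$-6 + \left(26 - 21\right) x{\left(3 \left(3 + 2\right) \right)} = -6 + \left(26 - 21\right) 5 = -6 + 5 \cdot 5 = -6 + 25 = 19$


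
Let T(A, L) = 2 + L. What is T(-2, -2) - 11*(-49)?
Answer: 539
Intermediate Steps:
T(-2, -2) - 11*(-49) = (2 - 2) - 11*(-49) = 0 + 539 = 539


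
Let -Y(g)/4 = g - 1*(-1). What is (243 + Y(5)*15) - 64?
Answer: -181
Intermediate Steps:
Y(g) = -4 - 4*g (Y(g) = -4*(g - 1*(-1)) = -4*(g + 1) = -4*(1 + g) = -4 - 4*g)
(243 + Y(5)*15) - 64 = (243 + (-4 - 4*5)*15) - 64 = (243 + (-4 - 20)*15) - 64 = (243 - 24*15) - 64 = (243 - 360) - 64 = -117 - 64 = -181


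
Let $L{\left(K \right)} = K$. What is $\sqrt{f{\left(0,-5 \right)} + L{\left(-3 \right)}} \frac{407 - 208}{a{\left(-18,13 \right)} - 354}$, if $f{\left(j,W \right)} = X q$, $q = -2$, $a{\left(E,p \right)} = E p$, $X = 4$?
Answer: $- \frac{199 i \sqrt{11}}{588} \approx - 1.1225 i$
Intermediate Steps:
$f{\left(j,W \right)} = -8$ ($f{\left(j,W \right)} = 4 \left(-2\right) = -8$)
$\sqrt{f{\left(0,-5 \right)} + L{\left(-3 \right)}} \frac{407 - 208}{a{\left(-18,13 \right)} - 354} = \sqrt{-8 - 3} \frac{407 - 208}{\left(-18\right) 13 - 354} = \sqrt{-11} \frac{199}{-234 - 354} = i \sqrt{11} \frac{199}{-588} = i \sqrt{11} \cdot 199 \left(- \frac{1}{588}\right) = i \sqrt{11} \left(- \frac{199}{588}\right) = - \frac{199 i \sqrt{11}}{588}$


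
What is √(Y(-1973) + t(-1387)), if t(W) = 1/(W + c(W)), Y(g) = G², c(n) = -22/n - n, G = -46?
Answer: √1054658/22 ≈ 46.680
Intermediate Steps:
c(n) = -n - 22/n
Y(g) = 2116 (Y(g) = (-46)² = 2116)
t(W) = -W/22 (t(W) = 1/(W + (-W - 22/W)) = 1/(-22/W) = -W/22)
√(Y(-1973) + t(-1387)) = √(2116 - 1/22*(-1387)) = √(2116 + 1387/22) = √(47939/22) = √1054658/22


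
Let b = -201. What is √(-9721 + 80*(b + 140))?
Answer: I*√14601 ≈ 120.83*I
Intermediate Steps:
√(-9721 + 80*(b + 140)) = √(-9721 + 80*(-201 + 140)) = √(-9721 + 80*(-61)) = √(-9721 - 4880) = √(-14601) = I*√14601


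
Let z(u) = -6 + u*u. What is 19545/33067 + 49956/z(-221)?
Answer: 2606375127/1614826945 ≈ 1.6140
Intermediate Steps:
z(u) = -6 + u²
19545/33067 + 49956/z(-221) = 19545/33067 + 49956/(-6 + (-221)²) = 19545*(1/33067) + 49956/(-6 + 48841) = 19545/33067 + 49956/48835 = 2606375127/1614826945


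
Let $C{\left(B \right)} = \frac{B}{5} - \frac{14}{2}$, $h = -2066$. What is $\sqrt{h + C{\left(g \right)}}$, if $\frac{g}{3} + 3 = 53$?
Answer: $3 i \sqrt{227} \approx 45.2 i$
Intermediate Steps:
$g = 150$ ($g = -9 + 3 \cdot 53 = -9 + 159 = 150$)
$C{\left(B \right)} = -7 + \frac{B}{5}$ ($C{\left(B \right)} = B \frac{1}{5} - 7 = \frac{B}{5} - 7 = -7 + \frac{B}{5}$)
$\sqrt{h + C{\left(g \right)}} = \sqrt{-2066 + \left(-7 + \frac{1}{5} \cdot 150\right)} = \sqrt{-2066 + \left(-7 + 30\right)} = \sqrt{-2066 + 23} = \sqrt{-2043} = 3 i \sqrt{227}$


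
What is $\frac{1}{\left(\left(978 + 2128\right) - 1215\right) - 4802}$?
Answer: $- \frac{1}{2911} \approx -0.00034352$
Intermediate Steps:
$\frac{1}{\left(\left(978 + 2128\right) - 1215\right) - 4802} = \frac{1}{\left(3106 - 1215\right) - 4802} = \frac{1}{1891 - 4802} = \frac{1}{-2911} = - \frac{1}{2911}$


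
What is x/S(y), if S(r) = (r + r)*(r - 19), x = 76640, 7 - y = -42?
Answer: 3832/147 ≈ 26.068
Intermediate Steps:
y = 49 (y = 7 - 1*(-42) = 7 + 42 = 49)
S(r) = 2*r*(-19 + r) (S(r) = (2*r)*(-19 + r) = 2*r*(-19 + r))
x/S(y) = 76640/((2*49*(-19 + 49))) = 76640/((2*49*30)) = 76640/2940 = 76640*(1/2940) = 3832/147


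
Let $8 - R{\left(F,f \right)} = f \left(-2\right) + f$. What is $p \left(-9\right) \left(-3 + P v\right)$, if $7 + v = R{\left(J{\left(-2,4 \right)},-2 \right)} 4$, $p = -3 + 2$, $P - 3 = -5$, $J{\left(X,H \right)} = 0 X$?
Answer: $-333$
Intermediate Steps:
$J{\left(X,H \right)} = 0$
$R{\left(F,f \right)} = 8 + f$ ($R{\left(F,f \right)} = 8 - \left(f \left(-2\right) + f\right) = 8 - \left(- 2 f + f\right) = 8 - - f = 8 + f$)
$P = -2$ ($P = 3 - 5 = -2$)
$p = -1$
$v = 17$ ($v = -7 + \left(8 - 2\right) 4 = -7 + 6 \cdot 4 = -7 + 24 = 17$)
$p \left(-9\right) \left(-3 + P v\right) = \left(-1\right) \left(-9\right) \left(-3 - 34\right) = 9 \left(-3 - 34\right) = 9 \left(-37\right) = -333$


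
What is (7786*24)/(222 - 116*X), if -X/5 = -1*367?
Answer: -93432/106319 ≈ -0.87879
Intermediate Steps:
X = 1835 (X = -(-5)*367 = -5*(-367) = 1835)
(7786*24)/(222 - 116*X) = (7786*24)/(222 - 116*1835) = 186864/(222 - 212860) = 186864/(-212638) = 186864*(-1/212638) = -93432/106319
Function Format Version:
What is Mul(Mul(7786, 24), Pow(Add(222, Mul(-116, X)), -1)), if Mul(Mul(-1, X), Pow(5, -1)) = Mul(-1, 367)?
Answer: Rational(-93432, 106319) ≈ -0.87879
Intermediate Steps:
X = 1835 (X = Mul(-5, Mul(-1, 367)) = Mul(-5, -367) = 1835)
Mul(Mul(7786, 24), Pow(Add(222, Mul(-116, X)), -1)) = Mul(Mul(7786, 24), Pow(Add(222, Mul(-116, 1835)), -1)) = Mul(186864, Pow(Add(222, -212860), -1)) = Mul(186864, Pow(-212638, -1)) = Mul(186864, Rational(-1, 212638)) = Rational(-93432, 106319)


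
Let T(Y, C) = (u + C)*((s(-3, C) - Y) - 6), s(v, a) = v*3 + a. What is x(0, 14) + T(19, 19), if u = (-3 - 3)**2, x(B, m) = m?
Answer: -811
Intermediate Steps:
s(v, a) = a + 3*v (s(v, a) = 3*v + a = a + 3*v)
u = 36 (u = (-6)**2 = 36)
T(Y, C) = (36 + C)*(-15 + C - Y) (T(Y, C) = (36 + C)*(((C + 3*(-3)) - Y) - 6) = (36 + C)*(((C - 9) - Y) - 6) = (36 + C)*(((-9 + C) - Y) - 6) = (36 + C)*((-9 + C - Y) - 6) = (36 + C)*(-15 + C - Y))
x(0, 14) + T(19, 19) = 14 + (-540 + 19**2 - 36*19 + 21*19 - 1*19*19) = 14 + (-540 + 361 - 684 + 399 - 361) = 14 - 825 = -811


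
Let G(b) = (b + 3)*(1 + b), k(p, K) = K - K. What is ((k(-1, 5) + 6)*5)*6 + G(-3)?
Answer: 180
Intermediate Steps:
k(p, K) = 0
G(b) = (1 + b)*(3 + b) (G(b) = (3 + b)*(1 + b) = (1 + b)*(3 + b))
((k(-1, 5) + 6)*5)*6 + G(-3) = ((0 + 6)*5)*6 + (3 + (-3)² + 4*(-3)) = (6*5)*6 + (3 + 9 - 12) = 30*6 + 0 = 180 + 0 = 180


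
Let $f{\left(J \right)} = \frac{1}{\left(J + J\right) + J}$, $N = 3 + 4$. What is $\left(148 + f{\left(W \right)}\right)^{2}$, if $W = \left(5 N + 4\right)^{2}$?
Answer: $\frac{456063855625}{20820969} \approx 21904.0$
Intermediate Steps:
$N = 7$
$W = 1521$ ($W = \left(5 \cdot 7 + 4\right)^{2} = \left(35 + 4\right)^{2} = 39^{2} = 1521$)
$f{\left(J \right)} = \frac{1}{3 J}$ ($f{\left(J \right)} = \frac{1}{2 J + J} = \frac{1}{3 J}$)
$\left(148 + f{\left(W \right)}\right)^{2} = \left(148 + \frac{1}{3 \cdot 1521}\right)^{2} = \left(148 + \frac{1}{3} \cdot \frac{1}{1521}\right)^{2} = \left(148 + \frac{1}{4563}\right)^{2} = \left(\frac{675325}{4563}\right)^{2} = \frac{456063855625}{20820969}$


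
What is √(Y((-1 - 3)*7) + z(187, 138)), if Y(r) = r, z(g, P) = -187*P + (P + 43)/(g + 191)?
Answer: I*√410132982/126 ≈ 160.73*I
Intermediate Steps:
z(g, P) = -187*P + (43 + P)/(191 + g)
√(Y((-1 - 3)*7) + z(187, 138)) = √((-1 - 3)*7 + (43 - 35716*138 - 187*138*187)/(191 + 187)) = √(-4*7 + (43 - 4928808 - 4825722)/378) = √(-28 + (1/378)*(-9754487)) = √(-28 - 9754487/378) = √(-9765071/378) = I*√410132982/126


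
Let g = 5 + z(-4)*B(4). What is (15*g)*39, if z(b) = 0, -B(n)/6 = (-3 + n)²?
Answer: 2925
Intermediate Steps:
B(n) = -6*(-3 + n)²
g = 5 (g = 5 + 0*(-6*(-3 + 4)²) = 5 + 0*(-6*1²) = 5 + 0*(-6*1) = 5 + 0*(-6) = 5 + 0 = 5)
(15*g)*39 = (15*5)*39 = 75*39 = 2925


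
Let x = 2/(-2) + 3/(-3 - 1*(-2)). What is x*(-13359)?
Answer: 53436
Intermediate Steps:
x = -4 (x = 2*(-½) + 3/(-3 + 2) = -1 + 3/(-1) = -1 + 3*(-1) = -1 - 3 = -4)
x*(-13359) = -4*(-13359) = 53436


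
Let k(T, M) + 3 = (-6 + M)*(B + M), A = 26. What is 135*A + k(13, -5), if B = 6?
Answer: 3496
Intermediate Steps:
k(T, M) = -3 + (-6 + M)*(6 + M)
135*A + k(13, -5) = 135*26 + (-39 + (-5)²) = 3510 + (-39 + 25) = 3510 - 14 = 3496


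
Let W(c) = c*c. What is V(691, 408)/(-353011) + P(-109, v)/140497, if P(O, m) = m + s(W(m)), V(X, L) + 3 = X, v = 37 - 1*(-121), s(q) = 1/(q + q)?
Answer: -2041365740733/2476278340324376 ≈ -0.00082437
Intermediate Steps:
W(c) = c**2
s(q) = 1/(2*q)
v = 158 (v = 37 + 121 = 158)
V(X, L) = -3 + X
P(O, m) = m + 1/(2*m**2) (P(O, m) = m + 1/(2*(m**2)) = m + 1/(2*m**2))
V(691, 408)/(-353011) + P(-109, v)/140497 = (-3 + 691)/(-353011) + (158 + (1/2)/158**2)/140497 = 688*(-1/353011) + (158 + (1/2)*(1/24964))*(1/140497) = -688/353011 + (158 + 1/49928)*(1/140497) = -688/353011 + (7888625/49928)*(1/140497) = -688/353011 + 7888625/7014734216 = -2041365740733/2476278340324376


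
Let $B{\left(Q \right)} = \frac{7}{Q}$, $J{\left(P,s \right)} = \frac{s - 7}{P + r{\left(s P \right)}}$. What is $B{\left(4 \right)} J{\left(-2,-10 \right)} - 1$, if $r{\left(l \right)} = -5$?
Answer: $\frac{13}{4} \approx 3.25$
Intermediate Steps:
$J{\left(P,s \right)} = \frac{-7 + s}{-5 + P}$ ($J{\left(P,s \right)} = \frac{s - 7}{P - 5} = \frac{-7 + s}{-5 + P}$)
$B{\left(4 \right)} J{\left(-2,-10 \right)} - 1 = \frac{7}{4} \frac{-7 - 10}{-5 - 2} - 1 = 7 \cdot \frac{1}{4} \frac{1}{-7} \left(-17\right) + \left(-57 + 56\right) = \frac{7 \left(\left(- \frac{1}{7}\right) \left(-17\right)\right)}{4} - 1 = \frac{7}{4} \cdot \frac{17}{7} - 1 = \frac{17}{4} - 1 = \frac{13}{4}$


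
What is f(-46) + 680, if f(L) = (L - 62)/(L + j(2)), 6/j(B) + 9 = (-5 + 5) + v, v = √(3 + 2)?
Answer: 5657050/8291 - 162*√5/41455 ≈ 682.30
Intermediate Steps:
v = √5 ≈ 2.2361
j(B) = 6/(-9 + √5) (j(B) = 6/(-9 + ((-5 + 5) + √5)) = 6/(-9 + (0 + √5)) = 6/(-9 + √5))
f(L) = (-62 + L)/(-27/38 + L - 3*√5/38) (f(L) = (L - 62)/(L + (-27/38 - 3*√5/38)) = (-62 + L)/(-27/38 + L - 3*√5/38))
f(-46) + 680 = (-62 - 46)*(9 - √5)/(-6 - 46*(9 - √5)) + 680 = -108*(9 - √5)/(-6 + (-414 + 46*√5)) + 680 = -108*(9 - √5)/(-420 + 46*√5) + 680 = 680 - 108*(9 - √5)/(-420 + 46*√5)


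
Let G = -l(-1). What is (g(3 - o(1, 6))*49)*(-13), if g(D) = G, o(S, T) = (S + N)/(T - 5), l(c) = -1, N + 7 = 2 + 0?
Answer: -637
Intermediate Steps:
N = -5 (N = -7 + (2 + 0) = -7 + 2 = -5)
o(S, T) = (-5 + S)/(-5 + T) (o(S, T) = (S - 5)/(T - 5) = (-5 + S)/(-5 + T))
G = 1 (G = -1*(-1) = 1)
g(D) = 1
(g(3 - o(1, 6))*49)*(-13) = (1*49)*(-13) = 49*(-13) = -637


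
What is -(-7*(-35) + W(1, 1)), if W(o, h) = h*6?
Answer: -251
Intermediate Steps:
W(o, h) = 6*h
-(-7*(-35) + W(1, 1)) = -(-7*(-35) + 6*1) = -(245 + 6) = -1*251 = -251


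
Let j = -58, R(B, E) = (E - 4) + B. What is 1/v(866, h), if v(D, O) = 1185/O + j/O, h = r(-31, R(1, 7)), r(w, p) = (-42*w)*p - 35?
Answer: 739/161 ≈ 4.5901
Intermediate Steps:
R(B, E) = -4 + B + E (R(B, E) = (-4 + E) + B = -4 + B + E)
r(w, p) = -35 - 42*p*w (r(w, p) = -42*p*w - 35 = -35 - 42*p*w)
h = 5173 (h = -35 - 42*(-4 + 1 + 7)*(-31) = -35 - 42*4*(-31) = -35 + 5208 = 5173)
v(D, O) = 1127/O (v(D, O) = 1185/O - 58/O = 1127/O)
1/v(866, h) = 1/(1127/5173) = 1/(1127*(1/5173)) = 1/(161/739) = 739/161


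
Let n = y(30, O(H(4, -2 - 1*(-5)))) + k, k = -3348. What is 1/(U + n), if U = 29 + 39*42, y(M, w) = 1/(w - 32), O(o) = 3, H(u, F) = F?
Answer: -29/48750 ≈ -0.00059487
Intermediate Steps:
y(M, w) = 1/(-32 + w)
n = -97093/29 (n = 1/(-32 + 3) - 3348 = 1/(-29) - 3348 = -1/29 - 3348 = -97093/29 ≈ -3348.0)
U = 1667 (U = 29 + 1638 = 1667)
1/(U + n) = 1/(1667 - 97093/29) = 1/(-48750/29) = -29/48750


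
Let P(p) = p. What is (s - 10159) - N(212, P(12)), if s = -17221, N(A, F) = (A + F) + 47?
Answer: -27651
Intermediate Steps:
N(A, F) = 47 + A + F
(s - 10159) - N(212, P(12)) = (-17221 - 10159) - (47 + 212 + 12) = -27380 - 1*271 = -27380 - 271 = -27651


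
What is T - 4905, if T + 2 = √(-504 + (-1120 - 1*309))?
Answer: -4907 + I*√1933 ≈ -4907.0 + 43.966*I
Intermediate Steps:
T = -2 + I*√1933 (T = -2 + √(-504 + (-1120 - 1*309)) = -2 + √(-504 + (-1120 - 309)) = -2 + √(-504 - 1429) = -2 + √(-1933) = -2 + I*√1933 ≈ -2.0 + 43.966*I)
T - 4905 = (-2 + I*√1933) - 4905 = -4907 + I*√1933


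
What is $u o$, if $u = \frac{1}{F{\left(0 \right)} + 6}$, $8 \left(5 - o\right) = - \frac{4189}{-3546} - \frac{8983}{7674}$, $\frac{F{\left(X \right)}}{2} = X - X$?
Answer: $\frac{90682291}{108848016} \approx 0.83311$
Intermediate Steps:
$F{\left(X \right)} = 0$ ($F{\left(X \right)} = 2 \left(X - X\right) = 2 \cdot 0 = 0$)
$o = \frac{90682291}{18141336}$ ($o = 5 - \frac{- \frac{4189}{-3546} - \frac{8983}{7674}}{8} = 5 - \frac{\left(-4189\right) \left(- \frac{1}{3546}\right) - \frac{8983}{7674}}{8} = 5 - \frac{\frac{4189}{3546} - \frac{8983}{7674}}{8} = 5 - \frac{24389}{18141336} = \frac{90682291}{18141336} \approx 4.9987$)
$u = \frac{1}{6}$ ($u = \frac{1}{0 + 6} = \frac{1}{6} \approx 0.16667$)
$u o = \frac{1}{6} \cdot \frac{90682291}{18141336} = \frac{90682291}{108848016}$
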